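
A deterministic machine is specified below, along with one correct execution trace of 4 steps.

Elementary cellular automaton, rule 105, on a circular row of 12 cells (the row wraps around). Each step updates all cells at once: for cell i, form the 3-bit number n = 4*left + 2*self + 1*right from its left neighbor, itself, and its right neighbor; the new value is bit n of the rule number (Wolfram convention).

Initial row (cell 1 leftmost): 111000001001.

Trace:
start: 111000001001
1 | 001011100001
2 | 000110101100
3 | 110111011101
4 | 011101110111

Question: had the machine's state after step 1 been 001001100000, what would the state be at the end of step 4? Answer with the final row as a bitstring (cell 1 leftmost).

state after step 1 := 001001100000
2 | 100001101111
3 | 101101111000
4 | 011111001010

011111001010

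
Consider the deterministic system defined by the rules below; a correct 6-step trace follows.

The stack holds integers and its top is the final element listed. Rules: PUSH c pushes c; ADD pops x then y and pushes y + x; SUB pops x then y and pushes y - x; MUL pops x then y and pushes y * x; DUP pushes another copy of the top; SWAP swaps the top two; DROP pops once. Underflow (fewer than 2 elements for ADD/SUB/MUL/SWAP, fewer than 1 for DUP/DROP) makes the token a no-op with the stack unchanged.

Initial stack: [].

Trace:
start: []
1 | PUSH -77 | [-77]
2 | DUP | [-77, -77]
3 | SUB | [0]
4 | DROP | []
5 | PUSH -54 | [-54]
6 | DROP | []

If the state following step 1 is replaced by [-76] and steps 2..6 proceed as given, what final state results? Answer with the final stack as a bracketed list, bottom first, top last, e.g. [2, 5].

state after step 1 := [-76]
2 | DUP | [-76, -76]
3 | SUB | [0]
4 | DROP | []
5 | PUSH -54 | [-54]
6 | DROP | []

[]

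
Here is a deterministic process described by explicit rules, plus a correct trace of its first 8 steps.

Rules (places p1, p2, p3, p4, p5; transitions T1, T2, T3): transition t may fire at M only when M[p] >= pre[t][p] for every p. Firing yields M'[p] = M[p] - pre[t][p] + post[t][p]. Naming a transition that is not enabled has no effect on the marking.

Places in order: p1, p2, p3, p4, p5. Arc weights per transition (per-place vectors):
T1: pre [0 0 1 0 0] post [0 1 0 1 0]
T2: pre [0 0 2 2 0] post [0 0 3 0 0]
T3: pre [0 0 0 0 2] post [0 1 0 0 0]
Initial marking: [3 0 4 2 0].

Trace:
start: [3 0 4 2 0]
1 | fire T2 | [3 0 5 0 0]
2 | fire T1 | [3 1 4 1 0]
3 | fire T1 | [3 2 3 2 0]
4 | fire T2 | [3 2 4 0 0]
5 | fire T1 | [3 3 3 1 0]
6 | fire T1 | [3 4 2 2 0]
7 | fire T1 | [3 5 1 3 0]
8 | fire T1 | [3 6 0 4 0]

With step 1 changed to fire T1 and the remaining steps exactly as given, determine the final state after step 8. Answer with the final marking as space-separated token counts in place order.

(re-executing from step 1 with the substitution; state before step 1: [3 0 4 2 0])
1 | fire T1 | [3 1 3 3 0]
2 | fire T1 | [3 2 2 4 0]
3 | fire T1 | [3 3 1 5 0]
4 | fire T2 | [3 3 1 5 0]
5 | fire T1 | [3 4 0 6 0]
6 | fire T1 | [3 4 0 6 0]
7 | fire T1 | [3 4 0 6 0]
8 | fire T1 | [3 4 0 6 0]

3 4 0 6 0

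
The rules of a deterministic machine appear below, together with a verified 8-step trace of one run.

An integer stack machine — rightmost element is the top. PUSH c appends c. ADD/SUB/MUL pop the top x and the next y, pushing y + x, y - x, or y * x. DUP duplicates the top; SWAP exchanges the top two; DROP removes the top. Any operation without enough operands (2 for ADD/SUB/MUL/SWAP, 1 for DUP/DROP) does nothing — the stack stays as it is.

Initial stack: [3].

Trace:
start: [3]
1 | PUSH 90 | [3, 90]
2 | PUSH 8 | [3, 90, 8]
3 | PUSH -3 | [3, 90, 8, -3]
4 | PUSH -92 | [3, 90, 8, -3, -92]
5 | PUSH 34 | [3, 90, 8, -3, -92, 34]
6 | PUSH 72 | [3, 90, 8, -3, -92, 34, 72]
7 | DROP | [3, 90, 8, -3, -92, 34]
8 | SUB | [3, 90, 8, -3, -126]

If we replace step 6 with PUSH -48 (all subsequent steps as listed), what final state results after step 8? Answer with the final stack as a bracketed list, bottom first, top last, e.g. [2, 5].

[3, 90, 8, -3, -126]

(re-executing from step 6 with the substitution; state before step 6: [3, 90, 8, -3, -92, 34])
6 | PUSH -48 | [3, 90, 8, -3, -92, 34, -48]
7 | DROP | [3, 90, 8, -3, -92, 34]
8 | SUB | [3, 90, 8, -3, -126]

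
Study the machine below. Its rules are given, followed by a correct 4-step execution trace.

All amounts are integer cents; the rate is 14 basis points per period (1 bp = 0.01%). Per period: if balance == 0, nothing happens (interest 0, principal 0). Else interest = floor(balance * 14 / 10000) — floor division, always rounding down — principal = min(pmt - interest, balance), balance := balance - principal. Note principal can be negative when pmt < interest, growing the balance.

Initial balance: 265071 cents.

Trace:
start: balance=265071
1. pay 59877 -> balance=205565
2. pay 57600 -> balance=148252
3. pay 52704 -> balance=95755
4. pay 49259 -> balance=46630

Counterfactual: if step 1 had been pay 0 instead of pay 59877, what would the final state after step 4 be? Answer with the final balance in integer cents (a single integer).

106759

(re-executing from step 1 with the substitution; state before step 1: balance=265071)
1. pay 0 -> balance=265442
2. pay 57600 -> balance=208213
3. pay 52704 -> balance=155800
4. pay 49259 -> balance=106759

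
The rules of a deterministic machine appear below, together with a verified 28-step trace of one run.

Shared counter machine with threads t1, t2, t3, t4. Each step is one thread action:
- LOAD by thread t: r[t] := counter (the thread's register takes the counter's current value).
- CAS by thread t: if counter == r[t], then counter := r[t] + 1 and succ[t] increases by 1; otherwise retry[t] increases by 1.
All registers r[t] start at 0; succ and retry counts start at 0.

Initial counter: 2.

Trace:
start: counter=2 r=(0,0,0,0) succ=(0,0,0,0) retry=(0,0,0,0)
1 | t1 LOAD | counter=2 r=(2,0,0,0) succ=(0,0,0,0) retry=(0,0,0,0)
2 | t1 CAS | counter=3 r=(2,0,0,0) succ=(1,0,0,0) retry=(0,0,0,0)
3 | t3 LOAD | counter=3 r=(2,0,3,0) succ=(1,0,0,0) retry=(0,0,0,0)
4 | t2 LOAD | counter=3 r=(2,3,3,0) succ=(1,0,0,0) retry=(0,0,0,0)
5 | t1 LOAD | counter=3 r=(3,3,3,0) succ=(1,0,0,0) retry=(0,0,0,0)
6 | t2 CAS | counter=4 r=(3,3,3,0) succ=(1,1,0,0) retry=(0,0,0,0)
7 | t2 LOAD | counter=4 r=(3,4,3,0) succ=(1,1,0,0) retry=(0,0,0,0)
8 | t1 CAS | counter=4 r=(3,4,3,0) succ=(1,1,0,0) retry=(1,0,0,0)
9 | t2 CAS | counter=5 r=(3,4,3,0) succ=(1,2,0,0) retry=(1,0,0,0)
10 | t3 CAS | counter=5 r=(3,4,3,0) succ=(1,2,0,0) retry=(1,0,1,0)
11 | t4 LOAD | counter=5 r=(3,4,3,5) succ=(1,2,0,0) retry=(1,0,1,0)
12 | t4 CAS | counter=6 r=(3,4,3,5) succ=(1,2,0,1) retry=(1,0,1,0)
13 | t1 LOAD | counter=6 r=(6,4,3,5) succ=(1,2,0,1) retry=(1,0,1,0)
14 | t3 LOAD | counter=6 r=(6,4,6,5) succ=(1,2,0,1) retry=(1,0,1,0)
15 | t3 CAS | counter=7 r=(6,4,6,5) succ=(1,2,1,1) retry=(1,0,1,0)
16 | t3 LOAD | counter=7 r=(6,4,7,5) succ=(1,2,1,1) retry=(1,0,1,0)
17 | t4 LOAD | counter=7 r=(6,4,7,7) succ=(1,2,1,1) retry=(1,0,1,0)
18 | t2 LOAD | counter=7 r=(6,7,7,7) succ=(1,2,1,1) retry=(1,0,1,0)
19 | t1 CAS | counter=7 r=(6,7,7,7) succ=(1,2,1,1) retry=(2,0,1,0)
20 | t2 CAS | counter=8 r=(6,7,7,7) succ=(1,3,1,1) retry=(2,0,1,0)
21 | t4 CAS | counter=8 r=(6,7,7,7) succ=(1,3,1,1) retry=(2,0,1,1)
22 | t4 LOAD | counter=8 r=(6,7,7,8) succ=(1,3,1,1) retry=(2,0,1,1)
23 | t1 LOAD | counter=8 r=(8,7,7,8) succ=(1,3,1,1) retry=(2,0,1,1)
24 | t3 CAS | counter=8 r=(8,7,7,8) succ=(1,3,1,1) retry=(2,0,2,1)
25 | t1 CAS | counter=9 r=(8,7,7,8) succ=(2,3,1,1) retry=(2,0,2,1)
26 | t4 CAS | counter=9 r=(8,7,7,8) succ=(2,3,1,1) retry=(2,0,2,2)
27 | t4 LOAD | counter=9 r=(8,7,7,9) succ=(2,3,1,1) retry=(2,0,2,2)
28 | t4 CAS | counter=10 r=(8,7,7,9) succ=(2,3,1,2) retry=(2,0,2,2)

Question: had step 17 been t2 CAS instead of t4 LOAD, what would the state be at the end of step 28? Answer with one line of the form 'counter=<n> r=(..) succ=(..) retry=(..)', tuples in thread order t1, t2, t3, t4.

counter=10 r=(8,7,7,9) succ=(2,3,1,2) retry=(2,1,2,2)

(re-executing from step 17 with the substitution; state before step 17: counter=7 r=(6,4,7,5) succ=(1,2,1,1) retry=(1,0,1,0))
17 | t2 CAS | counter=7 r=(6,4,7,5) succ=(1,2,1,1) retry=(1,1,1,0)
18 | t2 LOAD | counter=7 r=(6,7,7,5) succ=(1,2,1,1) retry=(1,1,1,0)
19 | t1 CAS | counter=7 r=(6,7,7,5) succ=(1,2,1,1) retry=(2,1,1,0)
20 | t2 CAS | counter=8 r=(6,7,7,5) succ=(1,3,1,1) retry=(2,1,1,0)
21 | t4 CAS | counter=8 r=(6,7,7,5) succ=(1,3,1,1) retry=(2,1,1,1)
22 | t4 LOAD | counter=8 r=(6,7,7,8) succ=(1,3,1,1) retry=(2,1,1,1)
23 | t1 LOAD | counter=8 r=(8,7,7,8) succ=(1,3,1,1) retry=(2,1,1,1)
24 | t3 CAS | counter=8 r=(8,7,7,8) succ=(1,3,1,1) retry=(2,1,2,1)
25 | t1 CAS | counter=9 r=(8,7,7,8) succ=(2,3,1,1) retry=(2,1,2,1)
26 | t4 CAS | counter=9 r=(8,7,7,8) succ=(2,3,1,1) retry=(2,1,2,2)
27 | t4 LOAD | counter=9 r=(8,7,7,9) succ=(2,3,1,1) retry=(2,1,2,2)
28 | t4 CAS | counter=10 r=(8,7,7,9) succ=(2,3,1,2) retry=(2,1,2,2)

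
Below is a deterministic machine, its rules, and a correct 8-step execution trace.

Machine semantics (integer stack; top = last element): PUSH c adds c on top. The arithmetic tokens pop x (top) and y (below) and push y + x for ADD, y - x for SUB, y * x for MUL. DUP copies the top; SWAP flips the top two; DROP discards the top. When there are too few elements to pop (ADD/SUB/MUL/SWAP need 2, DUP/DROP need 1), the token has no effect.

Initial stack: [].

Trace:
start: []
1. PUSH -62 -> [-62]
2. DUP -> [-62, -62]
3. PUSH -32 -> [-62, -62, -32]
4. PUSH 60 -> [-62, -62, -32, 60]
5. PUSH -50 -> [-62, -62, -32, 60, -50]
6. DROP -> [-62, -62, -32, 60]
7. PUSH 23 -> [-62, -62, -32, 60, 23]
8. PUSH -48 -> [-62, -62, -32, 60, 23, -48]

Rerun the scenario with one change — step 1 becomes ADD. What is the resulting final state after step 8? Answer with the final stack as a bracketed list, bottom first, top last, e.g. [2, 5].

[-32, 60, 23, -48]

(re-executing from step 1 with the substitution; state before step 1: [])
1. ADD -> []
2. DUP -> []
3. PUSH -32 -> [-32]
4. PUSH 60 -> [-32, 60]
5. PUSH -50 -> [-32, 60, -50]
6. DROP -> [-32, 60]
7. PUSH 23 -> [-32, 60, 23]
8. PUSH -48 -> [-32, 60, 23, -48]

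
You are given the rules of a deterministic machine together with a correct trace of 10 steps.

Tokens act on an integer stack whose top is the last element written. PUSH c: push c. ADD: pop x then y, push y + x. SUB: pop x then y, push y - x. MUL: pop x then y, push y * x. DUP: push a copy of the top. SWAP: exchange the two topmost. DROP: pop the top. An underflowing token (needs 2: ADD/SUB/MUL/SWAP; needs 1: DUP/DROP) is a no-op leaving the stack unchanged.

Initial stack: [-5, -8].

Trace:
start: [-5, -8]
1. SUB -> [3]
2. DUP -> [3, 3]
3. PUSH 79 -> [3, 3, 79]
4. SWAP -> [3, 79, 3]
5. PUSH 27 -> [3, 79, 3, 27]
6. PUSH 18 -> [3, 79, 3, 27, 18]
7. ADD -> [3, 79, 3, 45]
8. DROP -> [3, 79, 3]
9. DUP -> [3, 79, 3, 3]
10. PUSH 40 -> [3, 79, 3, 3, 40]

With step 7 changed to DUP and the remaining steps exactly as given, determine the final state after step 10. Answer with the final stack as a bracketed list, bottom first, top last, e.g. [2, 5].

[3, 79, 3, 27, 18, 18, 40]

(re-executing from step 7 with the substitution; state before step 7: [3, 79, 3, 27, 18])
7. DUP -> [3, 79, 3, 27, 18, 18]
8. DROP -> [3, 79, 3, 27, 18]
9. DUP -> [3, 79, 3, 27, 18, 18]
10. PUSH 40 -> [3, 79, 3, 27, 18, 18, 40]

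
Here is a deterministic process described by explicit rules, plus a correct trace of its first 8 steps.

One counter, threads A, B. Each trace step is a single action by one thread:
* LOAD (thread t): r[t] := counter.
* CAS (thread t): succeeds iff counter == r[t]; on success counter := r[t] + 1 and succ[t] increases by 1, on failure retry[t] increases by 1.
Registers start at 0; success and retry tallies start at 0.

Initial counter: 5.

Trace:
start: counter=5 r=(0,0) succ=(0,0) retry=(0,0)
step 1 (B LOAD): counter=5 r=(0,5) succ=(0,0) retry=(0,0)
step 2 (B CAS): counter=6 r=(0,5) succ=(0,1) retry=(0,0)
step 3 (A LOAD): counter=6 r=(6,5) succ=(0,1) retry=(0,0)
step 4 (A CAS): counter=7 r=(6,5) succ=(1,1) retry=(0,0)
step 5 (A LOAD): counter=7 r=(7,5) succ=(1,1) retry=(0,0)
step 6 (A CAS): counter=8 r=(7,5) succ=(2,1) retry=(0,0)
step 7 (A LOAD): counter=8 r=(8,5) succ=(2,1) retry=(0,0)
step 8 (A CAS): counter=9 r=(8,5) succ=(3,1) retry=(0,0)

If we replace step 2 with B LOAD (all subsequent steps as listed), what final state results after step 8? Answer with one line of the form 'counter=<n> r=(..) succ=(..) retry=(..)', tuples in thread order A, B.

(re-executing from step 2 with the substitution; state before step 2: counter=5 r=(0,5) succ=(0,0) retry=(0,0))
step 2 (B LOAD): counter=5 r=(0,5) succ=(0,0) retry=(0,0)
step 3 (A LOAD): counter=5 r=(5,5) succ=(0,0) retry=(0,0)
step 4 (A CAS): counter=6 r=(5,5) succ=(1,0) retry=(0,0)
step 5 (A LOAD): counter=6 r=(6,5) succ=(1,0) retry=(0,0)
step 6 (A CAS): counter=7 r=(6,5) succ=(2,0) retry=(0,0)
step 7 (A LOAD): counter=7 r=(7,5) succ=(2,0) retry=(0,0)
step 8 (A CAS): counter=8 r=(7,5) succ=(3,0) retry=(0,0)

counter=8 r=(7,5) succ=(3,0) retry=(0,0)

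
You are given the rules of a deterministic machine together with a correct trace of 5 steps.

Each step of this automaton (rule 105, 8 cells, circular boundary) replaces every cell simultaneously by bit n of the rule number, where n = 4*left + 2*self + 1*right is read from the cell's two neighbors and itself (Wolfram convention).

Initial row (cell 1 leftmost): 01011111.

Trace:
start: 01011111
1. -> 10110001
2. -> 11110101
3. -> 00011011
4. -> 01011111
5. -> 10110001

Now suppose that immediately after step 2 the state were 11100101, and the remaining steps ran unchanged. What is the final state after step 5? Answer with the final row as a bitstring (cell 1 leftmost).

state after step 2 := 11100101
3. -> 00100011
4. -> 00001011
5. -> 01100111

01100111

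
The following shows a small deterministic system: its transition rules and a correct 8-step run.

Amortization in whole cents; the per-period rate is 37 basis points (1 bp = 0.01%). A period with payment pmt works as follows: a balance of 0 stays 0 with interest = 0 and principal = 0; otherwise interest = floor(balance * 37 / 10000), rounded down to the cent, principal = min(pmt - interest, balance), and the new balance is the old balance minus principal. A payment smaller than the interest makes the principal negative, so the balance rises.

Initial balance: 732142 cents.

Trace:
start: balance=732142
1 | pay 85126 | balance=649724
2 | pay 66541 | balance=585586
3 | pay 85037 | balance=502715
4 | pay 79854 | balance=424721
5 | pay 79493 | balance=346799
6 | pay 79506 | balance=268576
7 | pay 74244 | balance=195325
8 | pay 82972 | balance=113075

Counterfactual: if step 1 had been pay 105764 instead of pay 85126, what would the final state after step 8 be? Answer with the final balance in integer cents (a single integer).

(re-executing from step 1 with the substitution; state before step 1: balance=732142)
1 | pay 105764 | balance=629086
2 | pay 66541 | balance=564872
3 | pay 85037 | balance=481925
4 | pay 79854 | balance=403854
5 | pay 79493 | balance=325855
6 | pay 79506 | balance=247554
7 | pay 74244 | balance=174225
8 | pay 82972 | balance=91897

91897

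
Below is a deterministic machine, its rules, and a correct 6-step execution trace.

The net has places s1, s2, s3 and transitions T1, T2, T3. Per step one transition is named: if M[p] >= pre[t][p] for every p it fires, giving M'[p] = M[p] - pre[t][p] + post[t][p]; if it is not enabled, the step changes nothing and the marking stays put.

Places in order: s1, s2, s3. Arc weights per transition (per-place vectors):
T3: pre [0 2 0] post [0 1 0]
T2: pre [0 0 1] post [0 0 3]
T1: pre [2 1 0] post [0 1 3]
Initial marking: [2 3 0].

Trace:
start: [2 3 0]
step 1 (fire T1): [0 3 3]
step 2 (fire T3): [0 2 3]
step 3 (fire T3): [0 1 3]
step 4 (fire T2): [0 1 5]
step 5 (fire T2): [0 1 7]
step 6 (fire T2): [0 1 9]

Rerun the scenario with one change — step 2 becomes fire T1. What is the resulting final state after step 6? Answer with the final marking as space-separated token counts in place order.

(re-executing from step 2 with the substitution; state before step 2: [0 3 3])
step 2 (fire T1): [0 3 3]
step 3 (fire T3): [0 2 3]
step 4 (fire T2): [0 2 5]
step 5 (fire T2): [0 2 7]
step 6 (fire T2): [0 2 9]

0 2 9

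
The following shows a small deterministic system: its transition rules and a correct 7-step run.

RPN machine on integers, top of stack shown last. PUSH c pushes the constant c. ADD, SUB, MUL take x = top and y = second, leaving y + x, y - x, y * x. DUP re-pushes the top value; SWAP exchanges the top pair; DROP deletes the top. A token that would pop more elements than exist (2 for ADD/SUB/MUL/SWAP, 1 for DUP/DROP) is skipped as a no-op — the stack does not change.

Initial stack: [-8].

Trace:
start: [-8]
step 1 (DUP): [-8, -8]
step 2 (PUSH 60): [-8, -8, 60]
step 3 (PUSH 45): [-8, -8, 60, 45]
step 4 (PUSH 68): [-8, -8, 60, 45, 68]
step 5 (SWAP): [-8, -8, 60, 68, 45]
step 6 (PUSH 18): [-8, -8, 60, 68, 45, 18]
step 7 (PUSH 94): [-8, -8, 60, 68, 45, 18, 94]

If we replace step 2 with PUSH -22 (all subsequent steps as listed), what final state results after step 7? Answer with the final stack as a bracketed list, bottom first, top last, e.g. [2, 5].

[-8, -8, -22, 68, 45, 18, 94]

(re-executing from step 2 with the substitution; state before step 2: [-8, -8])
step 2 (PUSH -22): [-8, -8, -22]
step 3 (PUSH 45): [-8, -8, -22, 45]
step 4 (PUSH 68): [-8, -8, -22, 45, 68]
step 5 (SWAP): [-8, -8, -22, 68, 45]
step 6 (PUSH 18): [-8, -8, -22, 68, 45, 18]
step 7 (PUSH 94): [-8, -8, -22, 68, 45, 18, 94]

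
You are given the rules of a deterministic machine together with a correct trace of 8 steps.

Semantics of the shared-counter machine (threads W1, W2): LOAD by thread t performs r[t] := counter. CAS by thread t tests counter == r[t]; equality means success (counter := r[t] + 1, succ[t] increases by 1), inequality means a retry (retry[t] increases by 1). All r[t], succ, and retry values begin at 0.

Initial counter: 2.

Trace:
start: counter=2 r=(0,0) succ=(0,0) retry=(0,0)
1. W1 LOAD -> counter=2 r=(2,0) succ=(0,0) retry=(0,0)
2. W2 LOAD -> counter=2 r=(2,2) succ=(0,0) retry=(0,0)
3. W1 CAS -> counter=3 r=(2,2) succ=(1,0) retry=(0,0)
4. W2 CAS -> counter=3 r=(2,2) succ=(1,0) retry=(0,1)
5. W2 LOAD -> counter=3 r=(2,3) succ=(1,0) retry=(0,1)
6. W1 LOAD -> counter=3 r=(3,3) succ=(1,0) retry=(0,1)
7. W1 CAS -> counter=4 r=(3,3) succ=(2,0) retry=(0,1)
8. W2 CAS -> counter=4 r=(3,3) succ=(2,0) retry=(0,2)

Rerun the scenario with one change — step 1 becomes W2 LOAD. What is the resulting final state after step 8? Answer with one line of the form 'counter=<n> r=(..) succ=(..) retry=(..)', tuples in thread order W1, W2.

(re-executing from step 1 with the substitution; state before step 1: counter=2 r=(0,0) succ=(0,0) retry=(0,0))
1. W2 LOAD -> counter=2 r=(0,2) succ=(0,0) retry=(0,0)
2. W2 LOAD -> counter=2 r=(0,2) succ=(0,0) retry=(0,0)
3. W1 CAS -> counter=2 r=(0,2) succ=(0,0) retry=(1,0)
4. W2 CAS -> counter=3 r=(0,2) succ=(0,1) retry=(1,0)
5. W2 LOAD -> counter=3 r=(0,3) succ=(0,1) retry=(1,0)
6. W1 LOAD -> counter=3 r=(3,3) succ=(0,1) retry=(1,0)
7. W1 CAS -> counter=4 r=(3,3) succ=(1,1) retry=(1,0)
8. W2 CAS -> counter=4 r=(3,3) succ=(1,1) retry=(1,1)

counter=4 r=(3,3) succ=(1,1) retry=(1,1)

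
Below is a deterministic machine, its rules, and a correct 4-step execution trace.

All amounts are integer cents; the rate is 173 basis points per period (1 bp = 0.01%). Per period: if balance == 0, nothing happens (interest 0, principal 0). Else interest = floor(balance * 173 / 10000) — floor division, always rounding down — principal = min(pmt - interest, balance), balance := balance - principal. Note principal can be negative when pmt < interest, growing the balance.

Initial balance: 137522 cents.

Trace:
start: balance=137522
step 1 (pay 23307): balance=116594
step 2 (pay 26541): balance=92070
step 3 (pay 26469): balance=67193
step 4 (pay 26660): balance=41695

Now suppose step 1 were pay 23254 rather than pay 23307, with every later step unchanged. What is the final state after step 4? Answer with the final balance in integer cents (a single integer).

41750

(re-executing from step 1 with the substitution; state before step 1: balance=137522)
step 1 (pay 23254): balance=116647
step 2 (pay 26541): balance=92123
step 3 (pay 26469): balance=67247
step 4 (pay 26660): balance=41750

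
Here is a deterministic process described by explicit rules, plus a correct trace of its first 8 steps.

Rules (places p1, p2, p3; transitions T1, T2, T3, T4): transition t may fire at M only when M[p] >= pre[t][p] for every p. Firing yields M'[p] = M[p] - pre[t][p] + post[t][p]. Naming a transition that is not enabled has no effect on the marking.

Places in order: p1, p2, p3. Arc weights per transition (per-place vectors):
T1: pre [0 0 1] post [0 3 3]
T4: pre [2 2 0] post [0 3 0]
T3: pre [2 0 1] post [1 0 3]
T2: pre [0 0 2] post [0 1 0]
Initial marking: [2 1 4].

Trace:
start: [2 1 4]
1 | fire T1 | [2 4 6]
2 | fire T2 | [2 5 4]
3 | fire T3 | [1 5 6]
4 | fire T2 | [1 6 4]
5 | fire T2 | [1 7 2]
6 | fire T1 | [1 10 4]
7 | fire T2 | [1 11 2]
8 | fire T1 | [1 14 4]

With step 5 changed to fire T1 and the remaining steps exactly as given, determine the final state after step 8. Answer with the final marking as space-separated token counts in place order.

1 16 8

(re-executing from step 5 with the substitution; state before step 5: [1 6 4])
5 | fire T1 | [1 9 6]
6 | fire T1 | [1 12 8]
7 | fire T2 | [1 13 6]
8 | fire T1 | [1 16 8]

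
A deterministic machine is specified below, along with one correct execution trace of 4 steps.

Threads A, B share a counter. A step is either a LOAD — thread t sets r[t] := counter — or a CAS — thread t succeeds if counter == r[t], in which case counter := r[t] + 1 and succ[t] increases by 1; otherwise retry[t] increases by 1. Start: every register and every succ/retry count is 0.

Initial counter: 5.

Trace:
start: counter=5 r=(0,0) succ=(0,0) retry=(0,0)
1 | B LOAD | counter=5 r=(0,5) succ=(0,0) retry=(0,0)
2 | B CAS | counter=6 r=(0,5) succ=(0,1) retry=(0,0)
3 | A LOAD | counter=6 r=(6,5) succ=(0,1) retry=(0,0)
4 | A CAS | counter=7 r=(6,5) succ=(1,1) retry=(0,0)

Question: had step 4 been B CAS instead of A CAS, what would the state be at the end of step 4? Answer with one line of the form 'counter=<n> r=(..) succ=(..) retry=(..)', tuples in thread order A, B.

(re-executing from step 4 with the substitution; state before step 4: counter=6 r=(6,5) succ=(0,1) retry=(0,0))
4 | B CAS | counter=6 r=(6,5) succ=(0,1) retry=(0,1)

counter=6 r=(6,5) succ=(0,1) retry=(0,1)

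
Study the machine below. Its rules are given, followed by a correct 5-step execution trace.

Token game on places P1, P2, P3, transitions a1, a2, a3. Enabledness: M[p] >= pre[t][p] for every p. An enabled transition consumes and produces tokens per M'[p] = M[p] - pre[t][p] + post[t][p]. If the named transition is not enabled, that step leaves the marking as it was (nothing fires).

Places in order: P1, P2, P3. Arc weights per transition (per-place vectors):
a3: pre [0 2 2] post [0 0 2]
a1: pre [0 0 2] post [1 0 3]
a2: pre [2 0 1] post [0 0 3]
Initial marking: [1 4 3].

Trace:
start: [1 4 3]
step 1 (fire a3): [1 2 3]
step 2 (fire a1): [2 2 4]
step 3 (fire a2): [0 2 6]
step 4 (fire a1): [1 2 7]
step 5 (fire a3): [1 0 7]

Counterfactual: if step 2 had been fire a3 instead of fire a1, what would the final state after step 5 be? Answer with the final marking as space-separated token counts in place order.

2 0 4

(re-executing from step 2 with the substitution; state before step 2: [1 2 3])
step 2 (fire a3): [1 0 3]
step 3 (fire a2): [1 0 3]
step 4 (fire a1): [2 0 4]
step 5 (fire a3): [2 0 4]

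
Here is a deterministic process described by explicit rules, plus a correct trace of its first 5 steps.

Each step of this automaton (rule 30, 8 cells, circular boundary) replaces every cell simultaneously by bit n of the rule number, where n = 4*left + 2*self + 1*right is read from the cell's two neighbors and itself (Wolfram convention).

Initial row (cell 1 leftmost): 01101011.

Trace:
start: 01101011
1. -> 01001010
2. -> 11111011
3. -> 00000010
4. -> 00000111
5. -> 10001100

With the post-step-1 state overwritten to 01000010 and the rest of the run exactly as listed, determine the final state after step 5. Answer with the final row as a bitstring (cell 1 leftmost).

state after step 1 := 01000010
2. -> 11100111
3. -> 00011100
4. -> 00110010
5. -> 01101111

01101111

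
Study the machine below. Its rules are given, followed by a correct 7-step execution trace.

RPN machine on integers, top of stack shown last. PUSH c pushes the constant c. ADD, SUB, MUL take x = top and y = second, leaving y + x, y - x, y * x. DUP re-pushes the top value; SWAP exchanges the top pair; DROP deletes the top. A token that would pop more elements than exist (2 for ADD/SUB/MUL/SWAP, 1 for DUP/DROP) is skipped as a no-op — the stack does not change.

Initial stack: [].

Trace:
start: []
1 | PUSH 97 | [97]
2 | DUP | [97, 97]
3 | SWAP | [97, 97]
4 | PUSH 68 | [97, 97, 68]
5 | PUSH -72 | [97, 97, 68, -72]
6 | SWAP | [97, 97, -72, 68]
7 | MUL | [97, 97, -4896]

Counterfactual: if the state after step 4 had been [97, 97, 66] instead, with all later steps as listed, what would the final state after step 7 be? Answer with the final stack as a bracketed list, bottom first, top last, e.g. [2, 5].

[97, 97, -4752]

state after step 4 := [97, 97, 66]
5 | PUSH -72 | [97, 97, 66, -72]
6 | SWAP | [97, 97, -72, 66]
7 | MUL | [97, 97, -4752]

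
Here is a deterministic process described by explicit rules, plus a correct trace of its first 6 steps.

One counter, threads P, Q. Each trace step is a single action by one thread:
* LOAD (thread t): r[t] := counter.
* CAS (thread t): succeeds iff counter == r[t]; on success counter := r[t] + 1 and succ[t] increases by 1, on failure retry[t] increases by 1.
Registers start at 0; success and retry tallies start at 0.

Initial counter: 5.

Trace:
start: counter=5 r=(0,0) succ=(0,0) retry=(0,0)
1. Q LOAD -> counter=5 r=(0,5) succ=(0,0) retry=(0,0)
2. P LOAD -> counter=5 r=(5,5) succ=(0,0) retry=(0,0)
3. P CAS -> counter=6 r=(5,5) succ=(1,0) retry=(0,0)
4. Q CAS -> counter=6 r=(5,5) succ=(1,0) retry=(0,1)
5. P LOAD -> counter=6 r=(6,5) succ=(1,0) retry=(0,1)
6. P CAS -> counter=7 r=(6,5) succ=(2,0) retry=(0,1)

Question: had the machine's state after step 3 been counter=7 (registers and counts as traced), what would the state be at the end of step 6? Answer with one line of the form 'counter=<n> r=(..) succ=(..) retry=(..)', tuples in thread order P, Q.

counter=8 r=(7,5) succ=(2,0) retry=(0,1)

state after step 3 := counter=7 r=(5,5) succ=(1,0) retry=(0,0)
4. Q CAS -> counter=7 r=(5,5) succ=(1,0) retry=(0,1)
5. P LOAD -> counter=7 r=(7,5) succ=(1,0) retry=(0,1)
6. P CAS -> counter=8 r=(7,5) succ=(2,0) retry=(0,1)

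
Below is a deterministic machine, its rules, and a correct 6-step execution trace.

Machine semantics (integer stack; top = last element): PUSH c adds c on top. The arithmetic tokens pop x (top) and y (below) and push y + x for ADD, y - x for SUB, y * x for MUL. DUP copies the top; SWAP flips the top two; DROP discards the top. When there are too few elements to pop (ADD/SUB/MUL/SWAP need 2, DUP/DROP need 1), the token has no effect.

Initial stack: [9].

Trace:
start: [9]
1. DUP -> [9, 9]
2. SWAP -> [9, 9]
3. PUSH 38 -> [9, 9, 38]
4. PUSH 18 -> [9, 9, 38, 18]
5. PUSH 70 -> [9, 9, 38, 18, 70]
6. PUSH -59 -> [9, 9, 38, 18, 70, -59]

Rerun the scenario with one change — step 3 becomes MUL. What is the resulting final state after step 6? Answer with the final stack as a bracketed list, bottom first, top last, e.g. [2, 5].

(re-executing from step 3 with the substitution; state before step 3: [9, 9])
3. MUL -> [81]
4. PUSH 18 -> [81, 18]
5. PUSH 70 -> [81, 18, 70]
6. PUSH -59 -> [81, 18, 70, -59]

[81, 18, 70, -59]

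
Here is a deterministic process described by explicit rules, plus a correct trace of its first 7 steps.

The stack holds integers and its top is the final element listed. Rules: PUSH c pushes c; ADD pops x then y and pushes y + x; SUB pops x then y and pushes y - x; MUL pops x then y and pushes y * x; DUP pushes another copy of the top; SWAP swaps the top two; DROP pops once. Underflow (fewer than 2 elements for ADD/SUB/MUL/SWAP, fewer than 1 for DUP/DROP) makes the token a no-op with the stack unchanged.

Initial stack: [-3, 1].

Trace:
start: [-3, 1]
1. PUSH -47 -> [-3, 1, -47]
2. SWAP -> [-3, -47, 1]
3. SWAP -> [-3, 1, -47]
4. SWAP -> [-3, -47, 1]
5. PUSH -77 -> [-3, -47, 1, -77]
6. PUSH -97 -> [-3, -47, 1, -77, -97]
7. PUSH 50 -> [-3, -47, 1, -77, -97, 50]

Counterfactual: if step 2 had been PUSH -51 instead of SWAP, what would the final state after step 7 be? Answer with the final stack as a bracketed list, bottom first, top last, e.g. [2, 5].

[-3, 1, -47, -51, -77, -97, 50]

(re-executing from step 2 with the substitution; state before step 2: [-3, 1, -47])
2. PUSH -51 -> [-3, 1, -47, -51]
3. SWAP -> [-3, 1, -51, -47]
4. SWAP -> [-3, 1, -47, -51]
5. PUSH -77 -> [-3, 1, -47, -51, -77]
6. PUSH -97 -> [-3, 1, -47, -51, -77, -97]
7. PUSH 50 -> [-3, 1, -47, -51, -77, -97, 50]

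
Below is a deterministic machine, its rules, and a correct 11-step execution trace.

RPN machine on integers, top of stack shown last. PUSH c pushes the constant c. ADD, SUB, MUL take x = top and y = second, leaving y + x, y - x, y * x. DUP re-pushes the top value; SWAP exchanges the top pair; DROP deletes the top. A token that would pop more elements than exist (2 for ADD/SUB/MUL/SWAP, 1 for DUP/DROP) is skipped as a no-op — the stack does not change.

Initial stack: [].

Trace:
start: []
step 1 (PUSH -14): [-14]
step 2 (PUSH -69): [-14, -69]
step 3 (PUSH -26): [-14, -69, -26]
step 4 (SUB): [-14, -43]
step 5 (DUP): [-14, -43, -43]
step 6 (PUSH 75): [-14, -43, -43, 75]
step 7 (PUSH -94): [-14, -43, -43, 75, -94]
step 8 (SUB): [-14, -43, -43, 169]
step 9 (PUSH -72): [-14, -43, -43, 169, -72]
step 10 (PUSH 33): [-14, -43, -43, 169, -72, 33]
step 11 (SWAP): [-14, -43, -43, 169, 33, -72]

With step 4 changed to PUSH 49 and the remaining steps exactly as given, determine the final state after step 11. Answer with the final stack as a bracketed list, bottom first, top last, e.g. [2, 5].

(re-executing from step 4 with the substitution; state before step 4: [-14, -69, -26])
step 4 (PUSH 49): [-14, -69, -26, 49]
step 5 (DUP): [-14, -69, -26, 49, 49]
step 6 (PUSH 75): [-14, -69, -26, 49, 49, 75]
step 7 (PUSH -94): [-14, -69, -26, 49, 49, 75, -94]
step 8 (SUB): [-14, -69, -26, 49, 49, 169]
step 9 (PUSH -72): [-14, -69, -26, 49, 49, 169, -72]
step 10 (PUSH 33): [-14, -69, -26, 49, 49, 169, -72, 33]
step 11 (SWAP): [-14, -69, -26, 49, 49, 169, 33, -72]

[-14, -69, -26, 49, 49, 169, 33, -72]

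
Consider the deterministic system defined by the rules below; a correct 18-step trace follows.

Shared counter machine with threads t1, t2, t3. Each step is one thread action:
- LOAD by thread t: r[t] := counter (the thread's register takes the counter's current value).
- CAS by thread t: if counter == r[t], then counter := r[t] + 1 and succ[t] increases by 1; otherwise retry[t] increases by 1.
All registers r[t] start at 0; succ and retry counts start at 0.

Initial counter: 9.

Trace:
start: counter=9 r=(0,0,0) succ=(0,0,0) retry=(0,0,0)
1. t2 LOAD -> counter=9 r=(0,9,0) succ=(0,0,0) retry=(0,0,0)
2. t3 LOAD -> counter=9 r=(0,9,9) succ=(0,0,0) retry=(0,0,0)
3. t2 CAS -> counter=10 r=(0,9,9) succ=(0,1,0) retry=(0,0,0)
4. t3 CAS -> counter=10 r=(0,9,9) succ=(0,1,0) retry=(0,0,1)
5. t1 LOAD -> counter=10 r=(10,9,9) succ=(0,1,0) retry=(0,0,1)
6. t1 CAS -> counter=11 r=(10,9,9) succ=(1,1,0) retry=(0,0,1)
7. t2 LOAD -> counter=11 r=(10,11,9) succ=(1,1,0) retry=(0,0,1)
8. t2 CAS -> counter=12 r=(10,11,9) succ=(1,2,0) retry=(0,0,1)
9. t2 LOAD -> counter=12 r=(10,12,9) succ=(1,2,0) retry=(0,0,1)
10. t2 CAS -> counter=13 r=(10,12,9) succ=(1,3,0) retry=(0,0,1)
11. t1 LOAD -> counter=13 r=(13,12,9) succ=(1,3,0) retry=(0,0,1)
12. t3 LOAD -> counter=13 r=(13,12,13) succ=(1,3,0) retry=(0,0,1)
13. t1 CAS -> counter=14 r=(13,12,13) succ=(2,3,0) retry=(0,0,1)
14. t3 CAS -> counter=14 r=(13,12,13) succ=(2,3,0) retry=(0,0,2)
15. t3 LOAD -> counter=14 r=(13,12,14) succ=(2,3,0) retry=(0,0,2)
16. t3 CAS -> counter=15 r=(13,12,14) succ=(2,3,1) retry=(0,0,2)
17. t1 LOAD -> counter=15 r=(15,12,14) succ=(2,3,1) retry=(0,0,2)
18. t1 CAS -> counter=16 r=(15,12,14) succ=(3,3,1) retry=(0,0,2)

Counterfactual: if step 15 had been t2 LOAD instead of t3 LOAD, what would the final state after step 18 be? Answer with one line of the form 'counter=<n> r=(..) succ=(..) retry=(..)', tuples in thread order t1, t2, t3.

(re-executing from step 15 with the substitution; state before step 15: counter=14 r=(13,12,13) succ=(2,3,0) retry=(0,0,2))
15. t2 LOAD -> counter=14 r=(13,14,13) succ=(2,3,0) retry=(0,0,2)
16. t3 CAS -> counter=14 r=(13,14,13) succ=(2,3,0) retry=(0,0,3)
17. t1 LOAD -> counter=14 r=(14,14,13) succ=(2,3,0) retry=(0,0,3)
18. t1 CAS -> counter=15 r=(14,14,13) succ=(3,3,0) retry=(0,0,3)

counter=15 r=(14,14,13) succ=(3,3,0) retry=(0,0,3)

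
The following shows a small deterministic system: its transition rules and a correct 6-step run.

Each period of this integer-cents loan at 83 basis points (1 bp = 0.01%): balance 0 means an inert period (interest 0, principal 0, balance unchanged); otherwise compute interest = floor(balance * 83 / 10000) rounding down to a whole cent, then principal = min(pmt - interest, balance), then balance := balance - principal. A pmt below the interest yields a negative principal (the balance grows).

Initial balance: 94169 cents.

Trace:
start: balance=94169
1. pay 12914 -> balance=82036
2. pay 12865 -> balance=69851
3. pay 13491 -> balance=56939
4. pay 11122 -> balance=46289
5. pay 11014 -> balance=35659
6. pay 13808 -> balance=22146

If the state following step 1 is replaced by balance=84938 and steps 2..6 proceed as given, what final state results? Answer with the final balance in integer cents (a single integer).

25171

state after step 1 := balance=84938
2. pay 12865 -> balance=72777
3. pay 13491 -> balance=59890
4. pay 11122 -> balance=49265
5. pay 11014 -> balance=38659
6. pay 13808 -> balance=25171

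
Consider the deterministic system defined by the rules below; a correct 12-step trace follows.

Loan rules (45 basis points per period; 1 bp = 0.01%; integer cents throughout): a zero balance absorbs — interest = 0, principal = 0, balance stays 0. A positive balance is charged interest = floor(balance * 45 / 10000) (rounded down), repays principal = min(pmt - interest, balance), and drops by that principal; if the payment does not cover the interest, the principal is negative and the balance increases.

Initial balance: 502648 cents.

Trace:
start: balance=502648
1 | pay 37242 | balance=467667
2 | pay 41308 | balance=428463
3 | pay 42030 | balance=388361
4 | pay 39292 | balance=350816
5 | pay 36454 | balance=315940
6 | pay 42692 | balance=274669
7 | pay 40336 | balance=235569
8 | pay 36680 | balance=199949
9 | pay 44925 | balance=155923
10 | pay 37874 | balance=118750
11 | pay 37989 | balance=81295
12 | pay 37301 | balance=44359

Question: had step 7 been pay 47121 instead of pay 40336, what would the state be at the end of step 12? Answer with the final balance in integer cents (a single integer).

(re-executing from step 7 with the substitution; state before step 7: balance=274669)
7 | pay 47121 | balance=228784
8 | pay 36680 | balance=193133
9 | pay 44925 | balance=149077
10 | pay 37874 | balance=111873
11 | pay 37989 | balance=74387
12 | pay 37301 | balance=37420

37420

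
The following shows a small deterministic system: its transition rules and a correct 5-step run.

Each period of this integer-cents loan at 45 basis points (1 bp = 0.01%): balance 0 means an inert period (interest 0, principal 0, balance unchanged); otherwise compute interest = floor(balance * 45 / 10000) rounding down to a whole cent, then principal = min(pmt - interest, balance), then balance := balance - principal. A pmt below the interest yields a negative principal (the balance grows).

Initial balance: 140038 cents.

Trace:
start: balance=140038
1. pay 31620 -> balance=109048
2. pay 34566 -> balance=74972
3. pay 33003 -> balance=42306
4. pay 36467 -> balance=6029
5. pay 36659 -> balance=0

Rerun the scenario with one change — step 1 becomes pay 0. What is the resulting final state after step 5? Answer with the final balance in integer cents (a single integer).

(re-executing from step 1 with the substitution; state before step 1: balance=140038)
1. pay 0 -> balance=140668
2. pay 34566 -> balance=106735
3. pay 33003 -> balance=74212
4. pay 36467 -> balance=38078
5. pay 36659 -> balance=1590

1590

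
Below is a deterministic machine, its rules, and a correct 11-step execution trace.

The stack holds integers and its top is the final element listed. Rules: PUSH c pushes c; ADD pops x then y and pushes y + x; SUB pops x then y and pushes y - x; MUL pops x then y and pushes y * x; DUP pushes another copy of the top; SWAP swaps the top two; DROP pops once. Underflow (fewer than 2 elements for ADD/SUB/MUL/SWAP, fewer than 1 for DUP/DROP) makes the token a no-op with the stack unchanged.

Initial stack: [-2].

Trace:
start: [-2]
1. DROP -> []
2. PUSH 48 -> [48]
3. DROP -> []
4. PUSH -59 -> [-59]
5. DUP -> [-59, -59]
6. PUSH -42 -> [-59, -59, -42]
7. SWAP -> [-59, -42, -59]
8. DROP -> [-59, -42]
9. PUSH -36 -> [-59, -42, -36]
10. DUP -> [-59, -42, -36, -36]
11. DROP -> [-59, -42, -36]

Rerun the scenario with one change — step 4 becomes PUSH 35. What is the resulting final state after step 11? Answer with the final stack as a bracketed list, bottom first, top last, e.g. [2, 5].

(re-executing from step 4 with the substitution; state before step 4: [])
4. PUSH 35 -> [35]
5. DUP -> [35, 35]
6. PUSH -42 -> [35, 35, -42]
7. SWAP -> [35, -42, 35]
8. DROP -> [35, -42]
9. PUSH -36 -> [35, -42, -36]
10. DUP -> [35, -42, -36, -36]
11. DROP -> [35, -42, -36]

[35, -42, -36]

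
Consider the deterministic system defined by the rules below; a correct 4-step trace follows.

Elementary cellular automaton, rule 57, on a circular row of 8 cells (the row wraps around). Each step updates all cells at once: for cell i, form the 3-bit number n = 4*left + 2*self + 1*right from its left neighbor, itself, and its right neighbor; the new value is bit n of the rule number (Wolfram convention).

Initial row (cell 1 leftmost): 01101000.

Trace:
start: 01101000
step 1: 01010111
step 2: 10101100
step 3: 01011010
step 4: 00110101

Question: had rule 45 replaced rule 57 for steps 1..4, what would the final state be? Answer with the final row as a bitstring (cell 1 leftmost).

00101011

(re-executing steps 1..4 under rule 45; state before step 1: 01101000)
step 1: 01011011
step 2: 11110110
step 3: 10001101
step 4: 00101011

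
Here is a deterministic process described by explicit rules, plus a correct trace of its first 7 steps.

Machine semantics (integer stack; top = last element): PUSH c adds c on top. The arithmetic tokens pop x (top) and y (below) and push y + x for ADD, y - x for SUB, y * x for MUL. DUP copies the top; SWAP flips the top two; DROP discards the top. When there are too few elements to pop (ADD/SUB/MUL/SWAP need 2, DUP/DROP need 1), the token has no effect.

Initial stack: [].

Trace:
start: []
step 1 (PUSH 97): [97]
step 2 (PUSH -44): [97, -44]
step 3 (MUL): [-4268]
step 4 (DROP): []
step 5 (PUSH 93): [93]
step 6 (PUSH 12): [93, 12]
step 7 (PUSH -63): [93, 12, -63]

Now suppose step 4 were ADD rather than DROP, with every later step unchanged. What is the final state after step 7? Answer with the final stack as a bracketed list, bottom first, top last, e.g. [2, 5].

[-4268, 93, 12, -63]

(re-executing from step 4 with the substitution; state before step 4: [-4268])
step 4 (ADD): [-4268]
step 5 (PUSH 93): [-4268, 93]
step 6 (PUSH 12): [-4268, 93, 12]
step 7 (PUSH -63): [-4268, 93, 12, -63]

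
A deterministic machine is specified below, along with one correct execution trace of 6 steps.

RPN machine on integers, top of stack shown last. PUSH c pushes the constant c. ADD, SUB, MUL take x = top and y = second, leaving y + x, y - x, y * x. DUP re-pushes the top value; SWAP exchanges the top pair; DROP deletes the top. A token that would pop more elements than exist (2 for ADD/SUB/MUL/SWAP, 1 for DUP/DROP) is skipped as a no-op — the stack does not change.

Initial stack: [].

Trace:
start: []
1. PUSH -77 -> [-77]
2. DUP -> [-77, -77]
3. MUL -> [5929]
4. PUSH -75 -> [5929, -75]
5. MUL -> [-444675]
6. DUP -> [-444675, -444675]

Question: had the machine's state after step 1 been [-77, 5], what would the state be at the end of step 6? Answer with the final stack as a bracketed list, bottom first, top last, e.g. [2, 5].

state after step 1 := [-77, 5]
2. DUP -> [-77, 5, 5]
3. MUL -> [-77, 25]
4. PUSH -75 -> [-77, 25, -75]
5. MUL -> [-77, -1875]
6. DUP -> [-77, -1875, -1875]

[-77, -1875, -1875]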